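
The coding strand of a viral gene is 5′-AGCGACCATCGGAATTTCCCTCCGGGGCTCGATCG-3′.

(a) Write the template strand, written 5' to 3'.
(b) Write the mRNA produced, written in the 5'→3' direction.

(a) 5'-CGATCGAGCCCCGGAGGGAAATTCCGATGGTCGCT-3'
(b) 5'-AGCGACCAUCGGAAUUUCCCUCCGGGGCUCGAUCG-3'

(a) The template strand is the reverse complement of the coding strand: complement TCGCTGGTAGCCTTAAAGGGAGGCCCCGAGCTAGC, then reverse.
(b) mRNA matches the coding strand with T→U.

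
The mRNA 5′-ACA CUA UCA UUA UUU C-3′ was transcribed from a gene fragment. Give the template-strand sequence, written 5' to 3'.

5'-GAAATAATGATAGTGT-3'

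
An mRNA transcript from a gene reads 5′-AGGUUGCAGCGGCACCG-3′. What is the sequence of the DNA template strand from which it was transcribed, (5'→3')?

5'-CGGTGCCGCTGCAACCT-3'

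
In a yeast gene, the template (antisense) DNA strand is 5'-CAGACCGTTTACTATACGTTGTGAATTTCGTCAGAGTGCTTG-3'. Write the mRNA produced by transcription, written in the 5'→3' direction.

5'-CAAGCACUCUGACGAAAUUCACAACGUAUAGUAAACGGUCUG-3'

The mRNA has the sequence of the coding strand (reverse complement of the template) with T→U. Reverse complement of CAGACCGTTTACTATACGTTGTGAATTTCGTCAGAGTGCTTG is CAAGCACTCTGACGAAATTCACAACGTATAGTAAACGGTCTG; then T→U.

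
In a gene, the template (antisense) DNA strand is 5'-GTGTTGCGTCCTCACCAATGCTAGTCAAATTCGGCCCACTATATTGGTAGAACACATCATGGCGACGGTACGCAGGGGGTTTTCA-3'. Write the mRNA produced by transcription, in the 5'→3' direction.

5'-UGAAAACCCCCUGCGUACCGUCGCCAUGAUGUGUUCUACCAAUAUAGUGGGCCGAAUUUGACUAGCAUUGGUGAGGACGCAACAC-3'

RNA polymerase reads the template 3'→5' and synthesizes mRNA 5'→3' by base-pairing (A→U, T→A, G↔C). The complement of the template is CACAACGCAGGAGTGGTTACGATCAGTTTAAGCCGGGTGATATAACCATCTTGTGTAGTACCGCTGCCATGCGTCCCCCAAAAGT; antiparallel, so 5'→3' the coding strand is TGAAAACCCCCTGCGTACCGTCGCCATGATGTGTTCTACCAATATAGTGGGCCGAATTTGACTAGCATTGGTGAGGACGCAACAC. Replace T with U for the mRNA.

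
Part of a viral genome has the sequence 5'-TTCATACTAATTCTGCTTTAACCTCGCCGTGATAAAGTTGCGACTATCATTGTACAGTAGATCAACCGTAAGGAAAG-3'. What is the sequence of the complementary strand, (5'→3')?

The complement of TTCATACTAATTCTGCTTTAACCTCGCCGTGATAAAGTTGCGACTATCATTGTACAGTAGATCAACCGTAAGGAAAG is AAGTATGATTAAGACGAAATTGGAGCGGCACTATTTCAACGCTGATAGTAACATGTCATCTAGTTGGCATTCCTTTC (A↔T, G↔C). DNA strands are antiparallel, so the complementary strand runs 3'→5'; reversing gives the 5'→3' form.

5′-CTTTCCTTACGGTTGATCTACTGTACAATGATAGTCGCAACTTTATCACGGCGAGGTTAAAGCAGAATTAGTATGAA-3′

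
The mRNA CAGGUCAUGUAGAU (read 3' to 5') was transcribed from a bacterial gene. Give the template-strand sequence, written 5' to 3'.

Written 5'→3' the mRNA is UAGAUGUACUGGAC, so the coding DNA strand is TAGATGTACTGGAC. The template is its reverse complement.

5′-GTCCAGTACATCTA-3′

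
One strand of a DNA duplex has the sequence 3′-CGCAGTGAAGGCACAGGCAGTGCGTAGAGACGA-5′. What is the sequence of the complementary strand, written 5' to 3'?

5'-GCGTCACTTCCGTGTCCGTCACGCATCTCTGCT-3'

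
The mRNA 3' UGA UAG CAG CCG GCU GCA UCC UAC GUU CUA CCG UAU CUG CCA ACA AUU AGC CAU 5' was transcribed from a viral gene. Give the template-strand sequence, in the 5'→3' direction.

Written 5'→3' the mRNA is UACCGAUUAACAACCGUCUAUGCCAUCUUGCAUCCUACGUCGGCCGACGAUAGU, so the coding DNA strand is TACCGATTAACAACCGTCTATGCCATCTTGCATCCTACGTCGGCCGACGATAGT. The template is its reverse complement.

5'-ACTATCGTCGGCCGACGTAGGATGCAAGATGGCATAGACGGTTGTTAATCGGTA-3'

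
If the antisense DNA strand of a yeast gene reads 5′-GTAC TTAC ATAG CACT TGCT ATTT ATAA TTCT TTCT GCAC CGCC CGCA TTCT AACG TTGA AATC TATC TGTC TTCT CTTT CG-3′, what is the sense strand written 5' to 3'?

The coding strand is complementary and antiparallel to the template: take the complement (A↔T, G↔C) and reverse.

5'-CGAAAGAGAAGACAGATAGATTTCAACGTTAGAATGCGGGCGGTGCAGAAAGAATTATAAATAGCAAGTGCTATGTAAGTAC-3'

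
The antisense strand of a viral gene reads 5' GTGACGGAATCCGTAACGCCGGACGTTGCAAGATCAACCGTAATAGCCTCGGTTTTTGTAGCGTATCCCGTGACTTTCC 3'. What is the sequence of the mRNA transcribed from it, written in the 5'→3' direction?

The mRNA has the sequence of the coding strand (reverse complement of the template) with T→U. Reverse complement of GTGACGGAATCCGTAACGCCGGACGTTGCAAGATCAACCGTAATAGCCTCGGTTTTTGTAGCGTATCCCGTGACTTTCC is GGAAAGTCACGGGATACGCTACAAAAACCGAGGCTATTACGGTTGATCTTGCAACGTCCGGCGTTACGGATTCCGTCAC; then T→U.

5'-GGAAAGUCACGGGAUACGCUACAAAAACCGAGGCUAUUACGGUUGAUCUUGCAACGUCCGGCGUUACGGAUUCCGUCAC-3'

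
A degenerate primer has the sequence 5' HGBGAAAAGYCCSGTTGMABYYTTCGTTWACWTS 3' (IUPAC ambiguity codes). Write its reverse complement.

5'-SAWGTWAACGAARRVTKCAACSGGRCTTTTCVCD-3'

Standard pairs A↔T, G↔C; ambiguity codes pair Y↔R, M↔K, W↔W, S↔S, B↔V, H↔D. Complement (DCVCTTTTCRGGSCAACKTVRRAAGCAAWTGWAS), then reverse for 5'→3'.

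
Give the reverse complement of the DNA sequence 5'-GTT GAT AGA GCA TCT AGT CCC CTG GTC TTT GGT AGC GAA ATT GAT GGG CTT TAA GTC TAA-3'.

Complement each base (A↔T, G↔C): CAACTATCTCGTAGATCAGGGGACCAGAAACCATCGCTTTAACTACCCGAAATTCAGATT. Then reverse.

5'-TTAGACTTAAAGCCCATCAATTTCGCTACCAAAGACCAGGGGACTAGATGCTCTATCAAC-3'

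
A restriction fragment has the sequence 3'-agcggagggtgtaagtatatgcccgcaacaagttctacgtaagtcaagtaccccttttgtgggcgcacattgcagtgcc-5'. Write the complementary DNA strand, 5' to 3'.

5'-TCGCCTCCCACATTCATATACGGGCGTTGTTCAAGATGCATTCAGTTCATGGGGAAAACACCCGCGTGTAACGTCACGG-3'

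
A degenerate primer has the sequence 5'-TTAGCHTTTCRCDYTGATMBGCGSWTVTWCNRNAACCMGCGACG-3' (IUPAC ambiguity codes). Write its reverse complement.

Standard pairs A↔T, G↔C; ambiguity codes pair R↔Y, M↔K, W↔W, S↔S, B↔V, D↔H, N↔N. Complement (AATCGDAAAGYGHRACTAKVCGCSWABAWGNYNTTGGKCGCTGC), then reverse for 5'→3'.

5'-CGTCGCKGGTTNYNGWABAWSCGCVKATCARHGYGAAADGCTAA-3'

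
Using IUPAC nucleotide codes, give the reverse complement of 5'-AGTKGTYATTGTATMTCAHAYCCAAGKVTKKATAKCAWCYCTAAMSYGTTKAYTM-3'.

Standard pairs A↔T, G↔C; ambiguity codes pair Y↔R, M↔K, W↔W, S↔S, H↔D, V↔B. Complement (TCAMCARTAACATAKAGTDTRGGTTCMBAMMTATMGTWGRGATTKSRCAAMTRAK), then reverse for 5'→3'.

5'-KARTMAACRSKTTAGRGWTGMTATMMABMCTTGGRTDTGAKATACAATRACMACT-3'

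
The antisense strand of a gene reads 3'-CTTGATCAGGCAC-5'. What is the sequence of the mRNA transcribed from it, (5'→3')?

Reading the template 3'→5' as shown, RNA polymerase pairs each base (A→U, T→A, G↔C) to build mRNA 5'→3' directly.

5'-GAACUAGUCCGUG-3'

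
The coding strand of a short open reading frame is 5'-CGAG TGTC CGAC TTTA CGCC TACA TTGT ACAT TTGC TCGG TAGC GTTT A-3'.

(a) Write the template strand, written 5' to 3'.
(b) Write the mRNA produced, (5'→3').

(a) 5'-TAAACGCTACCGAGCAAATGTACAATGTAGGCGTAAAGTCGGACACTCG-3'
(b) 5′-CGAGUGUCCGACUUUACGCCUACAUUGUACAUUUGCUCGGUAGCGUUUA-3′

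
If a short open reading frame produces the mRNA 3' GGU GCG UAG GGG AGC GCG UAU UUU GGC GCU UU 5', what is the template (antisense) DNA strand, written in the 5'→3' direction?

5'-CCACGCATCCCCTCGCGCATAAAACCGCGAAA-3'

Written 5'→3' the mRNA is UUUCGCGGUUUUAUGCGCGAGGGGAUGCGUGG, so the coding DNA strand is TTTCGCGGTTTTATGCGCGAGGGGATGCGTGG. The template is its reverse complement.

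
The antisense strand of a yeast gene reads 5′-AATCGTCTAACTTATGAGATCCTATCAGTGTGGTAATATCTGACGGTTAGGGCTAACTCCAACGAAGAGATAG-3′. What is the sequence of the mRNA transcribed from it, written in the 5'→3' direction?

5′-CUAUCUCUUCGUUGGAGUUAGCCCUAACCGUCAGAUAUUACCACACUGAUAGGAUCUCAUAAGUUAGACGAUU-3′

RNA polymerase reads the template 3'→5' and synthesizes mRNA 5'→3' by base-pairing (A→U, T→A, G↔C). The complement of the template is TTAGCAGATTGAATACTCTAGGATAGTCACACCATTATAGACTGCCAATCCCGATTGAGGTTGCTTCTCTATC; antiparallel, so 5'→3' the coding strand is CTATCTCTTCGTTGGAGTTAGCCCTAACCGTCAGATATTACCACACTGATAGGATCTCATAAGTTAGACGATT. Replace T with U for the mRNA.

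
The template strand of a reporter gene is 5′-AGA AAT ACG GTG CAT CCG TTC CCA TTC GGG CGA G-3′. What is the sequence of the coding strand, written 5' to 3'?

5′-CTCGCCCGAATGGGAACGGATGCACCGTATTTCT-3′

The coding strand is complementary and antiparallel to the template: take the complement (A↔T, G↔C) and reverse.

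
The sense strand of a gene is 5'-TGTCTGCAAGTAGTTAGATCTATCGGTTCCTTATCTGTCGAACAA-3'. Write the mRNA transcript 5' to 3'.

The mRNA is synthesized from the template strand, so it matches the coding strand with T replaced by U.

5'-UGUCUGCAAGUAGUUAGAUCUAUCGGUUCCUUAUCUGUCGAACAA-3'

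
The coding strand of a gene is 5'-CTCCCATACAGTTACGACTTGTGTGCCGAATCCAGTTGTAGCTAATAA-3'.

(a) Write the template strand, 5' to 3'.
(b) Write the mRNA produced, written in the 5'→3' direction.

(a) 5'-TTATTAGCTACAACTGGATTCGGCACACAAGTCGTAACTGTATGGGAG-3'
(b) 5'-CUCCCAUACAGUUACGACUUGUGUGCCGAAUCCAGUUGUAGCUAAUAA-3'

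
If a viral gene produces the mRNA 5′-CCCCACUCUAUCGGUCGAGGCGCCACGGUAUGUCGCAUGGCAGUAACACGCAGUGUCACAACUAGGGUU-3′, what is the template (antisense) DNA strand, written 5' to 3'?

5'-AACCCTAGTTGTGACACTGCGTGTTACTGCCATGCGACATACCGTGGCGCCTCGACCGATAGAGTGGGG-3'

Replace U with T to get the coding DNA strand: CCCCACTCTATCGGTCGAGGCGCCACGGTATGTCGCATGGCAGTAACACGCAGTGTCACAACTAGGGTT. The template strand is its reverse complement (complement GGGGTGAGATAGCCAGCTCCGCGGTGCCATACAGCGTACCGTCATTGTGCGTCACAGTGTTGATCCCAA, then reverse).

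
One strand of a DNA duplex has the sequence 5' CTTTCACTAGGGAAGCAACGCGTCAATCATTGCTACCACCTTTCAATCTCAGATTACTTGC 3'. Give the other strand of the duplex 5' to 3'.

Pairing A↔T and G↔C gives GAAAGTGATCCCTTCGTTGCGCAGTTAGTAACGATGGTGGAAAGTTAGAGTCTAATGAACG, running 3'→5'. Reverse for the 5'→3' convention.

5′-GCAAGTAATCTGAGATTGAAAGGTGGTAGCAATGATTGACGCGTTGCTTCCCTAGTGAAAG-3′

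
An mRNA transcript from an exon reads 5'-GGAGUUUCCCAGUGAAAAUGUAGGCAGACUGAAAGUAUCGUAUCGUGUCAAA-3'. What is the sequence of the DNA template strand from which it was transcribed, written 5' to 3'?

5'-TTTGACACGATACGATACTTTCAGTCTGCCTACATTTTCACTGGGAAACTCC-3'

Replace U with T to get the coding DNA strand: GGAGTTTCCCAGTGAAAATGTAGGCAGACTGAAAGTATCGTATCGTGTCAAA. The template strand is its reverse complement (complement CCTCAAAGGGTCACTTTTACATCCGTCTGACTTTCATAGCATAGCACAGTTT, then reverse).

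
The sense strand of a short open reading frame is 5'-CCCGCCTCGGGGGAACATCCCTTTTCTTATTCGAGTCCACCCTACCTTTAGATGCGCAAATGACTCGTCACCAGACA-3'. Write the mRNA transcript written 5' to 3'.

The mRNA is synthesized from the template strand, so it matches the coding strand with T replaced by U.

5'-CCCGCCUCGGGGGAACAUCCCUUUUCUUAUUCGAGUCCACCCUACCUUUAGAUGCGCAAAUGACUCGUCACCAGACA-3'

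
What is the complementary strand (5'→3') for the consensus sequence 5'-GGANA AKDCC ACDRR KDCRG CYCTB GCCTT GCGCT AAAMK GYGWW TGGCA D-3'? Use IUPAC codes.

5′-HTGCCAWWCRCMKTTTAGCGCAAGGCVAGRGCYGHMYYHGTGGHMTTNTCC-3′

Standard pairs A↔T, G↔C; ambiguity codes pair R↔Y, M↔K, W↔W, B↔V, D↔H, N↔N. Complement (CCTNTTMHGGTGHYYMHGYCGRGAVCGGAACGCGATTTKMCRCWWACCGTH), then reverse for 5'→3'.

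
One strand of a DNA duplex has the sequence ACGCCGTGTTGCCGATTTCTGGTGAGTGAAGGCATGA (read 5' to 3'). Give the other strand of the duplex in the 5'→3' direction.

5'-TCATGCCTTCACTCACCAGAAATCGGCAACACGGCGT-3'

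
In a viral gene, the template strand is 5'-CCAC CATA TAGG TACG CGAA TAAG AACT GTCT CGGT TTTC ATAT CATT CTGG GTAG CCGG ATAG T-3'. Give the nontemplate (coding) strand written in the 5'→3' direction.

5'-ACTATCCGGCTACCCAGAATGATATGAAAACCGAGACAGTTCTTATTCGCGTACCTATATGGTGG-3'

The coding strand is complementary and antiparallel to the template: take the complement (A↔T, G↔C) and reverse.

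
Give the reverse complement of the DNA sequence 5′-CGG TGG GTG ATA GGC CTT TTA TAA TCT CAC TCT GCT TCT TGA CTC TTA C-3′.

Reading the sequence 3'→5' and pairing each base (A↔T, G↔C) gives the reverse complement directly.

5′-GTAAGAGTCAAGAAGCAGAGTGAGATTATAAAAGGCCTATCACCCACCG-3′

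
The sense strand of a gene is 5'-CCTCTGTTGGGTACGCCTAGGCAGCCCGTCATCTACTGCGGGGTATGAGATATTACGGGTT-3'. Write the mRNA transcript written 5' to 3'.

5'-CCUCUGUUGGGUACGCCUAGGCAGCCCGUCAUCUACUGCGGGGUAUGAGAUAUUACGGGUU-3'

The mRNA is synthesized from the template strand, so it matches the coding strand with T replaced by U.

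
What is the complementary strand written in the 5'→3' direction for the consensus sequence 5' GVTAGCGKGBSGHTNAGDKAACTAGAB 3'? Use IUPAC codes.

Standard pairs A↔T, G↔C; ambiguity codes pair K↔M, S↔S, B↔V, D↔H, N↔N. Complement (CBATCGCMCVSCDANTCHMTTGATCTV), then reverse for 5'→3'.

5'-VTCTAGTTMHCTNADCSVCMCGCTABC-3'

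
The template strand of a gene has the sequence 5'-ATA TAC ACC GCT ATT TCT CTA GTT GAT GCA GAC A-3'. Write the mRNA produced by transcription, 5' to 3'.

The mRNA has the sequence of the coding strand (reverse complement of the template) with T→U. Reverse complement of ATATACACCGCTATTTCTCTAGTTGATGCAGACA is TGTCTGCATCAACTAGAGAAATAGCGGTGTATAT; then T→U.

5'-UGUCUGCAUCAACUAGAGAAAUAGCGGUGUAUAU-3'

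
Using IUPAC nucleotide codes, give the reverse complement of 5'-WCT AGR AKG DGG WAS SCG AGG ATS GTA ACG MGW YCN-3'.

5'-NGRWCKCGTTACSATCCTCGSSTWCCHCMTYCTAGW-3'

Standard pairs A↔T, G↔C; ambiguity codes pair R↔Y, M↔K, W↔W, S↔S, D↔H, N↔N. Complement (WGATCYTMCHCCWTSSGCTCCTASCATTGCKCWRGN), then reverse for 5'→3'.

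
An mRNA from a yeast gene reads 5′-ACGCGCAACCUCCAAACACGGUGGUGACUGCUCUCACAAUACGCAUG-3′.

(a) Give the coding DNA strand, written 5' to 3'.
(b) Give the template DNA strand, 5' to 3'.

(a) The coding strand matches the mRNA with U→T.
(b) The template strand is the reverse complement of the coding strand.

(a) 5'-ACGCGCAACCTCCAAACACGGTGGTGACTGCTCTCACAATACGCATG-3'
(b) 5'-CATGCGTATTGTGAGAGCAGTCACCACCGTGTTTGGAGGTTGCGCGT-3'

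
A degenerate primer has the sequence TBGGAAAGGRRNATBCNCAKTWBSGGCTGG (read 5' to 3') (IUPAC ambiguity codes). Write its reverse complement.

Standard pairs A↔T, G↔C; ambiguity codes pair R↔Y, K↔M, W↔W, S↔S, B↔V, N↔N. Complement (AVCCTTTCCYYNTAVGNGTMAWVSCCGACC), then reverse for 5'→3'.

5'-CCAGCCSVWAMTGNGVATNYYCCTTTCCVA-3'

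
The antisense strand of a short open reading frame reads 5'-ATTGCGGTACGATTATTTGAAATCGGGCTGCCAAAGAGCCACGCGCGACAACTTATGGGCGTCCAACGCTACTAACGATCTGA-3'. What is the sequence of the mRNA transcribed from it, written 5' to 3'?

RNA polymerase reads the template 3'→5' and synthesizes mRNA 5'→3' by base-pairing (A→U, T→A, G↔C). The complement of the template is TAACGCCATGCTAATAAACTTTAGCCCGACGGTTTCTCGGTGCGCGCTGTTGAATACCCGCAGGTTGCGATGATTGCTAGACT; antiparallel, so 5'→3' the coding strand is TCAGATCGTTAGTAGCGTTGGACGCCCATAAGTTGTCGCGCGTGGCTCTTTGGCAGCCCGATTTCAAATAATCGTACCGCAAT. Replace T with U for the mRNA.

5'-UCAGAUCGUUAGUAGCGUUGGACGCCCAUAAGUUGUCGCGCGUGGCUCUUUGGCAGCCCGAUUUCAAAUAAUCGUACCGCAAU-3'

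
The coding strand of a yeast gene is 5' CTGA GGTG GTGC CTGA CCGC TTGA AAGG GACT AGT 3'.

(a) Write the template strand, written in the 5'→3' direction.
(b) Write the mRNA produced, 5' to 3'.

(a) The template strand is the reverse complement of the coding strand: complement GACTCCACCACGGACTGGCGAACTTTCCCTGATCA, then reverse.
(b) mRNA matches the coding strand with T→U.

(a) 5'-ACTAGTCCCTTTCAAGCGGTCAGGCACCACCTCAG-3'
(b) 5'-CUGAGGUGGUGCCUGACCGCUUGAAAGGGACUAGU-3'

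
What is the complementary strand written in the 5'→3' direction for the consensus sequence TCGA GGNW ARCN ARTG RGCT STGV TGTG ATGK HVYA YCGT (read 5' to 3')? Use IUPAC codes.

Standard pairs A↔T, G↔C; ambiguity codes pair R↔Y, K↔M, W↔W, S↔S, H↔D, V↔B, N↔N. Complement (AGCTCCNWTYGNTYACYCGASACBACACTACMDBRTRGCA), then reverse for 5'→3'.

5'-ACGRTRBDMCATCACABCASAGCYCAYTNGYTWNCCTCGA-3'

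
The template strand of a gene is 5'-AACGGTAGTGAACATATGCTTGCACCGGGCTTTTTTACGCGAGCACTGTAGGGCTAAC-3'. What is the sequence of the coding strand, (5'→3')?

5'-GTTAGCCCTACAGTGCTCGCGTAAAAAAGCCCGGTGCAAGCATATGTTCACTACCGTT-3'

The coding strand is complementary and antiparallel to the template: take the complement (A↔T, G↔C) and reverse.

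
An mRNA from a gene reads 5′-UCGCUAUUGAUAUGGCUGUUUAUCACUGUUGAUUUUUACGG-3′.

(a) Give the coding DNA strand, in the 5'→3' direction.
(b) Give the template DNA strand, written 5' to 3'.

(a) 5'-TCGCTATTGATATGGCTGTTTATCACTGTTGATTTTTACGG-3'
(b) 5'-CCGTAAAAATCAACAGTGATAAACAGCCATATCAATAGCGA-3'

(a) The coding strand matches the mRNA with U→T.
(b) The template strand is the reverse complement of the coding strand.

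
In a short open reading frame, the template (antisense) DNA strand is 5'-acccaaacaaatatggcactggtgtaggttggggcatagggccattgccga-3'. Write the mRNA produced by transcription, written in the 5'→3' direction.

The mRNA has the sequence of the coding strand (reverse complement of the template) with T→U. Reverse complement of ACCCAAACAAATATGGCACTGGTGTAGGTTGGGGCATAGGGCCATTGCCGA is TCGGCAATGGCCCTATGCCCCAACCTACACCAGTGCCATATTTGTTTGGGT; then T→U.

5'-UCGGCAAUGGCCCUAUGCCCCAACCUACACCAGUGCCAUAUUUGUUUGGGU-3'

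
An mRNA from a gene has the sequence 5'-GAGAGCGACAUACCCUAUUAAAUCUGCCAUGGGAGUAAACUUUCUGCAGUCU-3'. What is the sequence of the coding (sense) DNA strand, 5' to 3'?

5'-GAGAGCGACATACCCTATTAAATCTGCCATGGGAGTAAACTTTCTGCAGTCT-3'

The coding DNA strand has the same 5'→3' sequence as the mRNA with U replaced by T.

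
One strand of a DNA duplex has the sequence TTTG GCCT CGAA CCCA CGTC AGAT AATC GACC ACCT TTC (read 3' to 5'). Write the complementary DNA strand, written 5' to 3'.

The strand is given 3'→5', so its complement runs 5'→3' in the same left-to-right order: pair each base A↔T, G↔C.

5'-AAACCGGAGCTTGGGTGCAGTCTATTAGCTGGTGGAAAG-3'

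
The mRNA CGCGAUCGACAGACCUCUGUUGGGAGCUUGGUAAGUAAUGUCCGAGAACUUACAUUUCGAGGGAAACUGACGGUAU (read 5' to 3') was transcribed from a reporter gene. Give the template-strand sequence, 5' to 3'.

Replace U with T to get the coding DNA strand: CGCGATCGACAGACCTCTGTTGGGAGCTTGGTAAGTAATGTCCGAGAACTTACATTTCGAGGGAAACTGACGGTAT. The template strand is its reverse complement (complement GCGCTAGCTGTCTGGAGACAACCCTCGAACCATTCATTACAGGCTCTTGAATGTAAAGCTCCCTTTGACTGCCATA, then reverse).

5′-ATACCGTCAGTTTCCCTCGAAATGTAAGTTCTCGGACATTACTTACCAAGCTCCCAACAGAGGTCTGTCGATCGCG-3′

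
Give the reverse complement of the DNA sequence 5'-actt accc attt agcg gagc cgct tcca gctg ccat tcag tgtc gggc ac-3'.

Complement each base (A↔T, G↔C): TGAATGGGTAAATCGCCTCGGCGAAGGTCGACGGTAAGTCACAGCCCGTG. Then reverse.

5'-GTGCCCGACACTGAATGGCAGCTGGAAGCGGCTCCGCTAAATGGGTAAGT-3'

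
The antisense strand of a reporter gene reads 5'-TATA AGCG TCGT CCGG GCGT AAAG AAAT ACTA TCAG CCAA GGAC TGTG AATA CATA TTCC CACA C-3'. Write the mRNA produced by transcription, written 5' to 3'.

RNA polymerase reads the template 3'→5' and synthesizes mRNA 5'→3' by base-pairing (A→U, T→A, G↔C). The complement of the template is ATATTCGCAGCAGGCCCGCATTTCTTTATGATAGTCGGTTCCTGACACTTATGTATAAGGGTGTG; antiparallel, so 5'→3' the coding strand is GTGTGGGAATATGTATTCACAGTCCTTGGCTGATAGTATTTCTTTACGCCCGGACGACGCTTATA. Replace T with U for the mRNA.

5'-GUGUGGGAAUAUGUAUUCACAGUCCUUGGCUGAUAGUAUUUCUUUACGCCCGGACGACGCUUAUA-3'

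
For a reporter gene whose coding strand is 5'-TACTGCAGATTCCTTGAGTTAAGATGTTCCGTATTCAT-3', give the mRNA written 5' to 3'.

mRNA has the coding-strand sequence with U in place of T.

5'-UACUGCAGAUUCCUUGAGUUAAGAUGUUCCGUAUUCAU-3'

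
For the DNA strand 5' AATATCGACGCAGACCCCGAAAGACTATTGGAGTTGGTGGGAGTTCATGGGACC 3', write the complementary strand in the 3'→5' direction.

Base-pairing A↔T, G↔C gives the complement. The complementary strand is antiparallel, so paired with a 5'→3' strand it runs 3'→5'.

3'-TTATAGCTGCGTCTGGGGCTTTCTGATAACCTCAACCACCCTCAAGTACCCTGG-5'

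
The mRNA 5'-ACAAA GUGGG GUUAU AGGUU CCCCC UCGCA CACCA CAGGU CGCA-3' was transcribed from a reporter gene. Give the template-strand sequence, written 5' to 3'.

5'-TGCGACCTGTGGTGTGCGAGGGGGAACCTATAACCCCACTTTGT-3'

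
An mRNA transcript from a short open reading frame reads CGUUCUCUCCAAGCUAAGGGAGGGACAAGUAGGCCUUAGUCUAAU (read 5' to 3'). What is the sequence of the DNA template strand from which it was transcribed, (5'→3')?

5′-ATTAGACTAAGGCCTACTTGTCCCTCCCTTAGCTTGGAGAGAACG-3′

Replace U with T to get the coding DNA strand: CGTTCTCTCCAAGCTAAGGGAGGGACAAGTAGGCCTTAGTCTAAT. The template strand is its reverse complement (complement GCAAGAGAGGTTCGATTCCCTCCCTGTTCATCCGGAATCAGATTA, then reverse).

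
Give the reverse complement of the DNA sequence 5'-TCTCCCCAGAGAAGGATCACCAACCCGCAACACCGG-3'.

5′-CCGGTGTTGCGGGTTGGTGATCCTTCTCTGGGGAGA-3′

Complement each base (A↔T, G↔C): AGAGGGGTCTCTTCCTAGTGGTTGGGCGTTGTGGCC. Then reverse.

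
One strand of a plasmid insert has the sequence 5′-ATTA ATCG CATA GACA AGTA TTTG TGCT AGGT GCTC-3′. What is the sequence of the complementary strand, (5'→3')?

The complement of ATTAATCGCATAGACAAGTATTTGTGCTAGGTGCTC is TAATTAGCGTATCTGTTCATAAACACGATCCACGAG (A↔T, G↔C). DNA strands are antiparallel, so the complementary strand runs 3'→5'; reversing gives the 5'→3' form.

5'-GAGCACCTAGCACAAATACTTGTCTATGCGATTAAT-3'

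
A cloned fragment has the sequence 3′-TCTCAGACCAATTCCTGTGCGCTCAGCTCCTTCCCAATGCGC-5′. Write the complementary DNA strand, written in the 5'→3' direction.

5'-AGAGTCTGGTTAAGGACACGCGAGTCGAGGAAGGGTTACGCG-3'

The strand is given 3'→5', so its complement runs 5'→3' in the same left-to-right order: pair each base A↔T, G↔C.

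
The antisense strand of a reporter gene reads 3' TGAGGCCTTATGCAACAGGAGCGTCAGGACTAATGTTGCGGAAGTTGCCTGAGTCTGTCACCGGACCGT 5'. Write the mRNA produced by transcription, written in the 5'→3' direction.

5'-ACUCCGGAAUACGUUGUCCUCGCAGUCCUGAUUACAACGCCUUCAACGGACUCAGACAGUGGCCUGGCA-3'

Reading the template 3'→5' as shown, RNA polymerase pairs each base (A→U, T→A, G↔C) to build mRNA 5'→3' directly.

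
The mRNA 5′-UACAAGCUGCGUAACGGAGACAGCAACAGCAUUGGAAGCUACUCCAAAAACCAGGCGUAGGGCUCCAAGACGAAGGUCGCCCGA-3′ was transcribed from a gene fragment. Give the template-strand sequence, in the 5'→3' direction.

5'-TCGGGCGACCTTCGTCTTGGAGCCCTACGCCTGGTTTTTGGAGTAGCTTCCAATGCTGTTGCTGTCTCCGTTACGCAGCTTGTA-3'

Replace U with T to get the coding DNA strand: TACAAGCTGCGTAACGGAGACAGCAACAGCATTGGAAGCTACTCCAAAAACCAGGCGTAGGGCTCCAAGACGAAGGTCGCCCGA. The template strand is its reverse complement (complement ATGTTCGACGCATTGCCTCTGTCGTTGTCGTAACCTTCGATGAGGTTTTTGGTCCGCATCCCGAGGTTCTGCTTCCAGCGGGCT, then reverse).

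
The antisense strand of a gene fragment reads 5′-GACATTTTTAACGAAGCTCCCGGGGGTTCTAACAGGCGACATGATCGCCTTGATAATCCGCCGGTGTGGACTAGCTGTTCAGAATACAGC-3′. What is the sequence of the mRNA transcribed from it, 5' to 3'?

5'-GCUGUAUUCUGAACAGCUAGUCCACACCGGCGGAUUAUCAAGGCGAUCAUGUCGCCUGUUAGAACCCCCGGGAGCUUCGUUAAAAAUGUC-3'

The mRNA has the sequence of the coding strand (reverse complement of the template) with T→U. Reverse complement of GACATTTTTAACGAAGCTCCCGGGGGTTCTAACAGGCGACATGATCGCCTTGATAATCCGCCGGTGTGGACTAGCTGTTCAGAATACAGC is GCTGTATTCTGAACAGCTAGTCCACACCGGCGGATTATCAAGGCGATCATGTCGCCTGTTAGAACCCCCGGGAGCTTCGTTAAAAATGTC; then T→U.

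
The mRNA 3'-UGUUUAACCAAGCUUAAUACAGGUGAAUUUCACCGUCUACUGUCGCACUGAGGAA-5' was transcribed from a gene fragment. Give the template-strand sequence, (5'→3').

5'-ACAAATTGGTTCGAATTATGTCCACTTAAAGTGGCAGATGACAGCGTGACTCCTT-3'

Written 5'→3' the mRNA is AAGGAGUCACGCUGUCAUCUGCCACUUUAAGUGGACAUAAUUCGAACCAAUUUGU, so the coding DNA strand is AAGGAGTCACGCTGTCATCTGCCACTTTAAGTGGACATAATTCGAACCAATTTGT. The template is its reverse complement.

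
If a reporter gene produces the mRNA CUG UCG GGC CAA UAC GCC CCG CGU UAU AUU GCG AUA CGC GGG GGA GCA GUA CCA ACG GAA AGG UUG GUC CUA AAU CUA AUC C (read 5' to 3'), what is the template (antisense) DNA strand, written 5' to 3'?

5'-GGATTAGATTTAGGACCAACCTTTCCGTTGGTACTGCTCCCCCGCGTATCGCAATATAACGCGGGGCGTATTGGCCCGACAG-3'

Replace U with T to get the coding DNA strand: CTGTCGGGCCAATACGCCCCGCGTTATATTGCGATACGCGGGGGAGCAGTACCAACGGAAAGGTTGGTCCTAAATCTAATCC. The template strand is its reverse complement (complement GACAGCCCGGTTATGCGGGGCGCAATATAACGCTATGCGCCCCCTCGTCATGGTTGCCTTTCCAACCAGGATTTAGATTAGG, then reverse).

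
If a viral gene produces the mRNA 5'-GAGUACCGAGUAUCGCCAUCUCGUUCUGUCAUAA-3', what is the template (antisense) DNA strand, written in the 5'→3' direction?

5′-TTATGACAGAACGAGATGGCGATACTCGGTACTC-3′

Replace U with T to get the coding DNA strand: GAGTACCGAGTATCGCCATCTCGTTCTGTCATAA. The template strand is its reverse complement (complement CTCATGGCTCATAGCGGTAGAGCAAGACAGTATT, then reverse).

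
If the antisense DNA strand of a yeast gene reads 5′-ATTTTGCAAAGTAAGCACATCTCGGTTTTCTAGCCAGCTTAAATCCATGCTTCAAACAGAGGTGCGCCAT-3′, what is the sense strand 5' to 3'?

5′-ATGGCGCACCTCTGTTTGAAGCATGGATTTAAGCTGGCTAGAAAACCGAGATGTGCTTACTTTGCAAAAT-3′

The coding strand is complementary and antiparallel to the template: take the complement (A↔T, G↔C) and reverse.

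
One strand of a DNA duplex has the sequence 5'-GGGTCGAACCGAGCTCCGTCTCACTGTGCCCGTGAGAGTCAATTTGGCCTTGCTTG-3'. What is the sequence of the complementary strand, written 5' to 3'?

5'-CAAGCAAGGCCAAATTGACTCTCACGGGCACAGTGAGACGGAGCTCGGTTCGACCC-3'

The complement of GGGTCGAACCGAGCTCCGTCTCACTGTGCCCGTGAGAGTCAATTTGGCCTTGCTTG is CCCAGCTTGGCTCGAGGCAGAGTGACACGGGCACTCTCAGTTAAACCGGAACGAAC (A↔T, G↔C). DNA strands are antiparallel, so the complementary strand runs 3'→5'; reversing gives the 5'→3' form.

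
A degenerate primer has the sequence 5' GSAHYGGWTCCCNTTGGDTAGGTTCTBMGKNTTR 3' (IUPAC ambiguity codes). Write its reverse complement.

5'-YAANMCKVAGAACCTAHCCAANGGGAWCCRDTSC-3'

Standard pairs A↔T, G↔C; ambiguity codes pair R↔Y, M↔K, W↔W, S↔S, B↔V, D↔H, N↔N. Complement (CSTDRCCWAGGGNAACCHATCCAAGAVKCMNAAY), then reverse for 5'→3'.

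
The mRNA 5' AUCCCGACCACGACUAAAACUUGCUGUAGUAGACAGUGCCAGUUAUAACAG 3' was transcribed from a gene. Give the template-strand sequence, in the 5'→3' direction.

Replace U with T to get the coding DNA strand: ATCCCGACCACGACTAAAACTTGCTGTAGTAGACAGTGCCAGTTATAACAG. The template strand is its reverse complement (complement TAGGGCTGGTGCTGATTTTGAACGACATCATCTGTCACGGTCAATATTGTC, then reverse).

5'-CTGTTATAACTGGCACTGTCTACTACAGCAAGTTTTAGTCGTGGTCGGGAT-3'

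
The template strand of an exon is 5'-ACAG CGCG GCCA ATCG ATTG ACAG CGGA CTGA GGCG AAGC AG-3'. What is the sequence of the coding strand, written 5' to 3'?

5'-CTGCTTCGCCTCAGTCCGCTGTCAATCGATTGGCCGCGCTGT-3'

The coding strand is complementary and antiparallel to the template: take the complement (A↔T, G↔C) and reverse.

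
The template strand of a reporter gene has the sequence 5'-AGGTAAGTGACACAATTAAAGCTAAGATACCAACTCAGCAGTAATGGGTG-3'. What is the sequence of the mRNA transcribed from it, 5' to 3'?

5'-CACCCAUUACUGCUGAGUUGGUAUCUUAGCUUUAAUUGUGUCACUUACCU-3'

RNA polymerase reads the template 3'→5' and synthesizes mRNA 5'→3' by base-pairing (A→U, T→A, G↔C). The complement of the template is TCCATTCACTGTGTTAATTTCGATTCTATGGTTGAGTCGTCATTACCCAC; antiparallel, so 5'→3' the coding strand is CACCCATTACTGCTGAGTTGGTATCTTAGCTTTAATTGTGTCACTTACCT. Replace T with U for the mRNA.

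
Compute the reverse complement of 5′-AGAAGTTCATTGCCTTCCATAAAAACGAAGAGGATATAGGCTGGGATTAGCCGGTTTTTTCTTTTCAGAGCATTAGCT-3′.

Reading the sequence 3'→5' and pairing each base (A↔T, G↔C) gives the reverse complement directly.

5'-AGCTAATGCTCTGAAAAGAAAAAACCGGCTAATCCCAGCCTATATCCTCTTCGTTTTTATGGAAGGCAATGAACTTCT-3'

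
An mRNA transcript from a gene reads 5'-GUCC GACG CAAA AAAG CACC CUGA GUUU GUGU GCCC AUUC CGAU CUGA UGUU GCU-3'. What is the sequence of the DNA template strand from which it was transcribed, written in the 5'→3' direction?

Replace U with T to get the coding DNA strand: GTCCGACGCAAAAAAGCACCCTGAGTTTGTGTGCCCATTCCGATCTGATGTTGCT. The template strand is its reverse complement (complement CAGGCTGCGTTTTTTCGTGGGACTCAAACACACGGGTAAGGCTAGACTACAACGA, then reverse).

5'-AGCAACATCAGATCGGAATGGGCACACAAACTCAGGGTGCTTTTTTGCGTCGGAC-3'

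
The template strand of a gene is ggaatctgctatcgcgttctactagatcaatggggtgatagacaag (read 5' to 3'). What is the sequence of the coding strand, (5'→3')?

The coding strand is complementary and antiparallel to the template: take the complement (A↔T, G↔C) and reverse.

5'-CTTGTCTATCACCCCATTGATCTAGTAGAACGCGATAGCAGATTCC-3'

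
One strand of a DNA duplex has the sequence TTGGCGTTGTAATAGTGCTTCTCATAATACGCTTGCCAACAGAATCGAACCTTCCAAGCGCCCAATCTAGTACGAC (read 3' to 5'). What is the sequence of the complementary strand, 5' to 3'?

5′-AACCGCAACATTATCACGAAGAGTATTATGCGAACGGTTGTCTTAGCTTGGAAGGTTCGCGGGTTAGATCATGCTG-3′

The strand is given 3'→5', so its complement runs 5'→3' in the same left-to-right order: pair each base A↔T, G↔C.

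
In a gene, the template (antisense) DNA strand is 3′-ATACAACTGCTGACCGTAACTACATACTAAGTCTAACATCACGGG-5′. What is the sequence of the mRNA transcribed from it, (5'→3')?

Reading the template 3'→5' as shown, RNA polymerase pairs each base (A→U, T→A, G↔C) to build mRNA 5'→3' directly.

5'-UAUGUUGACGACUGGCAUUGAUGUAUGAUUCAGAUUGUAGUGCCC-3'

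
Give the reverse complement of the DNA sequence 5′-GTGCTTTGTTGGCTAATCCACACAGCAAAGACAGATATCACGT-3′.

Complement each base (A↔T, G↔C): CACGAAACAACCGATTAGGTGTGTCGTTTCTGTCTATAGTGCA. Then reverse.

5'-ACGTGATATCTGTCTTTGCTGTGTGGATTAGCCAACAAAGCAC-3'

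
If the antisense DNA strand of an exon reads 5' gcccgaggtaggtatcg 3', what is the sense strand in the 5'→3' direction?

The coding strand is complementary and antiparallel to the template: take the complement (A↔T, G↔C) and reverse.

5'-CGATACCTACCTCGGGC-3'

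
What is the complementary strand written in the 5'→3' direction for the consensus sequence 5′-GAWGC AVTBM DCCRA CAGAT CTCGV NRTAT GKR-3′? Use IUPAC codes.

5'-YMCATAYNBCGAGATCTGTYGGHKVABTGCWTC-3'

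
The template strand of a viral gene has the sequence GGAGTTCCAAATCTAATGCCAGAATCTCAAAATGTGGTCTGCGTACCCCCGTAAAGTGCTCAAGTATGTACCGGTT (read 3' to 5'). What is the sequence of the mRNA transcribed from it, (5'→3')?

5'-CCUCAAGGUUUAGAUUACGGUCUUAGAGUUUUACACCAGACGCAUGGGGGCAUUUCACGAGUUCAUACAUGGCCAA-3'

Reading the template 3'→5' as shown, RNA polymerase pairs each base (A→U, T→A, G↔C) to build mRNA 5'→3' directly.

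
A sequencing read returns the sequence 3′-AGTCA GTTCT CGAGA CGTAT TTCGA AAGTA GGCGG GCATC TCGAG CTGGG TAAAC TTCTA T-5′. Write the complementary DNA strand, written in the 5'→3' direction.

5'-TCAGTCAAGAGCTCTGCATAAAGCTTTCATCCGCCCGTAGAGCTCGACCCATTTGAAGATA-3'

The strand is given 3'→5', so its complement runs 5'→3' in the same left-to-right order: pair each base A↔T, G↔C.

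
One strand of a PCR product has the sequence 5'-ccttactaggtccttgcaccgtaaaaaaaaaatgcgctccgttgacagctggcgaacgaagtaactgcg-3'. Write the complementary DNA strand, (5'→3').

The complement of CCTTACTAGGTCCTTGCACCGTAAAAAAAAAATGCGCTCCGTTGACAGCTGGCGAACGAAGTAACTGCG is GGAATGATCCAGGAACGTGGCATTTTTTTTTTACGCGAGGCAACTGTCGACCGCTTGCTTCATTGACGC (A↔T, G↔C). DNA strands are antiparallel, so the complementary strand runs 3'→5'; reversing gives the 5'→3' form.

5'-CGCAGTTACTTCGTTCGCCAGCTGTCAACGGAGCGCATTTTTTTTTTACGGTGCAAGGACCTAGTAAGG-3'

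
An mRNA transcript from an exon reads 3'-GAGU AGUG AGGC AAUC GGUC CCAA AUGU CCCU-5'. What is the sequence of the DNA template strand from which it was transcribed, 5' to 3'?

Written 5'→3' the mRNA is UCCCUGUAAACCCUGGCUAACGGAGUGAUGAG, so the coding DNA strand is TCCCTGTAAACCCTGGCTAACGGAGTGATGAG. The template is its reverse complement.

5′-CTCATCACTCCGTTAGCCAGGGTTTACAGGGA-3′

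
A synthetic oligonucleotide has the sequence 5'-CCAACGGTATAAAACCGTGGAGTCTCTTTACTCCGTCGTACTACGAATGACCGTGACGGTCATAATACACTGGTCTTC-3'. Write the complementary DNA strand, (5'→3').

5'-GAAGACCAGTGTATTATGACCGTCACGGTCATTCGTAGTACGACGGAGTAAAGAGACTCCACGGTTTTATACCGTTGG-3'

Pairing A↔T and G↔C gives GGTTGCCATATTTTGGCACCTCAGAGAAATGAGGCAGCATGATGCTTACTGGCACTGCCAGTATTATGTGACCAGAAG, running 3'→5'. Reverse for the 5'→3' convention.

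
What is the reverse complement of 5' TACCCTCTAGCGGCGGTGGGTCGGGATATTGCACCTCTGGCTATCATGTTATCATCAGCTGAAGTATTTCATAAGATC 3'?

5'-GATCTTATGAAATACTTCAGCTGATGATAACATGATAGCCAGAGGTGCAATATCCCGACCCACCGCCGCTAGAGGGTA-3'

Reading the sequence 3'→5' and pairing each base (A↔T, G↔C) gives the reverse complement directly.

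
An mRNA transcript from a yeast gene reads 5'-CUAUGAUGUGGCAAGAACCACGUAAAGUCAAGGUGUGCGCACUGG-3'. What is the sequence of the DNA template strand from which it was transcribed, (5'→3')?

Replace U with T to get the coding DNA strand: CTATGATGTGGCAAGAACCACGTAAAGTCAAGGTGTGCGCACTGG. The template strand is its reverse complement (complement GATACTACACCGTTCTTGGTGCATTTCAGTTCCACACGCGTGACC, then reverse).

5'-CCAGTGCGCACACCTTGACTTTACGTGGTTCTTGCCACATCATAG-3'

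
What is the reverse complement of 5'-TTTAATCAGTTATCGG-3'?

Reading the sequence 3'→5' and pairing each base (A↔T, G↔C) gives the reverse complement directly.

5'-CCGATAACTGATTAAA-3'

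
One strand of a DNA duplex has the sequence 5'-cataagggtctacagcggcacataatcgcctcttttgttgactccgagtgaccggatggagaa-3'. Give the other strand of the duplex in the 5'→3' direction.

5'-TTCTCCATCCGGTCACTCGGAGTCAACAAAAGAGGCGATTATGTGCCGCTGTAGACCCTTATG-3'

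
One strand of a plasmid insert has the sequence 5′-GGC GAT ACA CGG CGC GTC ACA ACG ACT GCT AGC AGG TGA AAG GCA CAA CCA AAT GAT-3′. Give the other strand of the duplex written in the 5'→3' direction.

Pairing A↔T and G↔C gives CCGCTATGTGCCGCGCAGTGTTGCTGACGATCGTCCACTTTCCGTGTTGGTTTACTA, running 3'→5'. Reverse for the 5'→3' convention.

5'-ATCATTTGGTTGTGCCTTTCACCTGCTAGCAGTCGTTGTGACGCGCCGTGTATCGCC-3'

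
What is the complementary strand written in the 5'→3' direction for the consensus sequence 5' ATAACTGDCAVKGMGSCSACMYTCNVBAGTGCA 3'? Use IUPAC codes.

Standard pairs A↔T, G↔C; ambiguity codes pair Y↔R, M↔K, S↔S, B↔V, D↔H, N↔N. Complement (TATTGACHGTBMCKCSGSTGKRAGNBVTCACGT), then reverse for 5'→3'.

5′-TGCACTVBNGARKGTSGSCKCMBTGHCAGTTAT-3′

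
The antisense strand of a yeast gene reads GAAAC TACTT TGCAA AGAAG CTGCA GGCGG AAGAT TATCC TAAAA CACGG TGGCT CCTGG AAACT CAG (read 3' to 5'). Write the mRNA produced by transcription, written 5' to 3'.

Reading the template 3'→5' as shown, RNA polymerase pairs each base (A→U, T→A, G↔C) to build mRNA 5'→3' directly.

5'-CUUUGAUGAAACGUUUCUUCGACGUCCGCCUUCUAAUAGGAUUUUGUGCCACCGAGGACCUUUGAGUC-3'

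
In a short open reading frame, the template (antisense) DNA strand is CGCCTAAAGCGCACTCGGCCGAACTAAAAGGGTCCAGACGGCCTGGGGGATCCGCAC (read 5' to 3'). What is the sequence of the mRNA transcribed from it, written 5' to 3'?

The mRNA has the sequence of the coding strand (reverse complement of the template) with T→U. Reverse complement of CGCCTAAAGCGCACTCGGCCGAACTAAAAGGGTCCAGACGGCCTGGGGGATCCGCAC is GTGCGGATCCCCCAGGCCGTCTGGACCCTTTTAGTTCGGCCGAGTGCGCTTTAGGCG; then T→U.

5'-GUGCGGAUCCCCCAGGCCGUCUGGACCCUUUUAGUUCGGCCGAGUGCGCUUUAGGCG-3'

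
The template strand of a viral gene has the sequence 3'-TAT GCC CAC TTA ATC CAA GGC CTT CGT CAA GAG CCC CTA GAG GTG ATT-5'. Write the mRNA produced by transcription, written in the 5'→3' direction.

Reading the template 3'→5' as shown, RNA polymerase pairs each base (A→U, T→A, G↔C) to build mRNA 5'→3' directly.

5'-AUACGGGUGAAUUAGGUUCCGGAAGCAGUUCUCGGGGAUCUCCACUAA-3'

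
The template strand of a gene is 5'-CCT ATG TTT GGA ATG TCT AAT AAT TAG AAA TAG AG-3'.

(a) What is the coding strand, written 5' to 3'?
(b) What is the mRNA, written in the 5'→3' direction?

(a) The coding strand is the reverse complement of the template: complement GGATACAAACCTTACAGATTATTAATCTTTATCTC, then reverse.
(b) mRNA has the coding-strand sequence with T→U.

(a) 5'-CTCTATTTCTAATTATTAGACATTCCAAACATAGG-3'
(b) 5'-CUCUAUUUCUAAUUAUUAGACAUUCCAAACAUAGG-3'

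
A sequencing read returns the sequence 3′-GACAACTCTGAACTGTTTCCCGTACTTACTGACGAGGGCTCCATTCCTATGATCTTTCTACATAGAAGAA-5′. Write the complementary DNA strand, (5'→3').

5'-CTGTTGAGACTTGACAAAGGGCATGAATGACTGCTCCCGAGGTAAGGATACTAGAAAGATGTATCTTCTT-3'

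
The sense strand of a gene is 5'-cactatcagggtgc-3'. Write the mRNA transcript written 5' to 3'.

The mRNA is synthesized from the template strand, so it matches the coding strand with T replaced by U.

5'-CACUAUCAGGGUGC-3'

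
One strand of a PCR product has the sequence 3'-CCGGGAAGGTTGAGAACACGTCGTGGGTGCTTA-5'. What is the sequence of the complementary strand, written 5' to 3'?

5'-GGCCCTTCCAACTCTTGTGCAGCACCCACGAAT-3'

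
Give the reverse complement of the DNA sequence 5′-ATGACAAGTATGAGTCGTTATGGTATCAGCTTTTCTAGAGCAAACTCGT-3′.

Complement each base (A↔T, G↔C): TACTGTTCATACTCAGCAATACCATAGTCGAAAAGATCTCGTTTGAGCA. Then reverse.

5'-ACGAGTTTGCTCTAGAAAAGCTGATACCATAACGACTCATACTTGTCAT-3'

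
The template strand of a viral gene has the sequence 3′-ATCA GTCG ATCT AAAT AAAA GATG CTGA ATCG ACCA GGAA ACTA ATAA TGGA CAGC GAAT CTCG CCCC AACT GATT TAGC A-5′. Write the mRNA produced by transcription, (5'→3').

5'-UAGUCAGCUAGAUUUAUUUUCUACGACUUAGCUGGUCCUUUGAUUAUUACCUGUCGCUUAGAGCGGGGUUGACUAAAUCGU-3'

Reading the template 3'→5' as shown, RNA polymerase pairs each base (A→U, T→A, G↔C) to build mRNA 5'→3' directly.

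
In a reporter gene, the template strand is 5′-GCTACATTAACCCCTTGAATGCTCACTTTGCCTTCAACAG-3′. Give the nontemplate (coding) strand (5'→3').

5'-CTGTTGAAGGCAAAGTGAGCATTCAAGGGGTTAATGTAGC-3'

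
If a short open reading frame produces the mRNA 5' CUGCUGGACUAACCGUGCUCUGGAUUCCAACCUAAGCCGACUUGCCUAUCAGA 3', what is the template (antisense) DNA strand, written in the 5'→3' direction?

5'-TCTGATAGGCAAGTCGGCTTAGGTTGGAATCCAGAGCACGGTTAGTCCAGCAG-3'

Replace U with T to get the coding DNA strand: CTGCTGGACTAACCGTGCTCTGGATTCCAACCTAAGCCGACTTGCCTATCAGA. The template strand is its reverse complement (complement GACGACCTGATTGGCACGAGACCTAAGGTTGGATTCGGCTGAACGGATAGTCT, then reverse).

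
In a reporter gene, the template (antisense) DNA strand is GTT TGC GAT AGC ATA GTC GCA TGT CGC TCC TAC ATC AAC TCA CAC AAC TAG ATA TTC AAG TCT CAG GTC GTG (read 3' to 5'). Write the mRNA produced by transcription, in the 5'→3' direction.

5'-CAAACGCUAUCGUAUCAGCGUACAGCGAGGAUGUAGUUGAGUGUGUUGAUCUAUAAGUUCAGAGUCCAGCAC-3'

Reading the template 3'→5' as shown, RNA polymerase pairs each base (A→U, T→A, G↔C) to build mRNA 5'→3' directly.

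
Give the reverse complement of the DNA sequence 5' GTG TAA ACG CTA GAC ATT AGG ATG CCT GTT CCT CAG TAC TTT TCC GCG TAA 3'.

5'-TTACGCGGAAAAGTACTGAGGAACAGGCATCCTAATGTCTAGCGTTTACAC-3'

Reading the sequence 3'→5' and pairing each base (A↔T, G↔C) gives the reverse complement directly.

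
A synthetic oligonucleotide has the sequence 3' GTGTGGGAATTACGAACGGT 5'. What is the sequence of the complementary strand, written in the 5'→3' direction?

5'-CACACCCTTAATGCTTGCCA-3'

The strand is given 3'→5', so its complement runs 5'→3' in the same left-to-right order: pair each base A↔T, G↔C.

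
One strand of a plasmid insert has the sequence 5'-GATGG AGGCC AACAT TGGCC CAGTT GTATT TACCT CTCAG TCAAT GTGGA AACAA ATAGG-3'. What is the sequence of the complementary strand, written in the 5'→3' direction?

The complement of GATGGAGGCCAACATTGGCCCAGTTGTATTTACCTCTCAGTCAATGTGGAAACAAATAGG is CTACCTCCGGTTGTAACCGGGTCAACATAAATGGAGAGTCAGTTACACCTTTGTTTATCC (A↔T, G↔C). DNA strands are antiparallel, so the complementary strand runs 3'→5'; reversing gives the 5'→3' form.

5'-CCTATTTGTTTCCACATTGACTGAGAGGTAAATACAACTGGGCCAATGTTGGCCTCCATC-3'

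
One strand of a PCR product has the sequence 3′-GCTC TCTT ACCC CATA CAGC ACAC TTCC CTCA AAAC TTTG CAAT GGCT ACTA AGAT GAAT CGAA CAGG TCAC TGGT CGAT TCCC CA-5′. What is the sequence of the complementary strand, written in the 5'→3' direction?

5'-CGAGAGAATGGGGTATGTCGTGTGAAGGGAGTTTTGAAACGTTACCGATGATTCTACTTAGCTTGTCCAGTGACCAGCTAAGGGGT-3'

The strand is given 3'→5', so its complement runs 5'→3' in the same left-to-right order: pair each base A↔T, G↔C.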